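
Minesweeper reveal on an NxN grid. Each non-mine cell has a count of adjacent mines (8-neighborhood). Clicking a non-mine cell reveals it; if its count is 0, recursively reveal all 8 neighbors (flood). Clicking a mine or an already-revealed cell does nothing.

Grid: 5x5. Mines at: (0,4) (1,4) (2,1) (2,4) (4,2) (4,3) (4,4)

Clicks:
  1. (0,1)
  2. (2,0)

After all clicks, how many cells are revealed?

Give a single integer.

Click 1 (0,1) count=0: revealed 8 new [(0,0) (0,1) (0,2) (0,3) (1,0) (1,1) (1,2) (1,3)] -> total=8
Click 2 (2,0) count=1: revealed 1 new [(2,0)] -> total=9

Answer: 9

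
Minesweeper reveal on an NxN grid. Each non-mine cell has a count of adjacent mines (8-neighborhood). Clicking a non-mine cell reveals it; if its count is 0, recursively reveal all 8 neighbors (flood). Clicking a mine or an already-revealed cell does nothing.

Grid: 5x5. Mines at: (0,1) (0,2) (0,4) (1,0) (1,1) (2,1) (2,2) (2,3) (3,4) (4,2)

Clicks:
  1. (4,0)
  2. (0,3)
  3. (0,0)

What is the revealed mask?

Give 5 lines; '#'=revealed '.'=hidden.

Answer: #..#.
.....
.....
##...
##...

Derivation:
Click 1 (4,0) count=0: revealed 4 new [(3,0) (3,1) (4,0) (4,1)] -> total=4
Click 2 (0,3) count=2: revealed 1 new [(0,3)] -> total=5
Click 3 (0,0) count=3: revealed 1 new [(0,0)] -> total=6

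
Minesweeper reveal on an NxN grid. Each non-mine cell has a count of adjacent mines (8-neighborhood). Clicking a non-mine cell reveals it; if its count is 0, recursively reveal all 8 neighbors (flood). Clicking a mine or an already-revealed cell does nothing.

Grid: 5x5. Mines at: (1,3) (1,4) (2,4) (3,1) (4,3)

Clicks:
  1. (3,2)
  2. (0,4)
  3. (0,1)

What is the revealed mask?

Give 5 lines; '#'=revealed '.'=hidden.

Click 1 (3,2) count=2: revealed 1 new [(3,2)] -> total=1
Click 2 (0,4) count=2: revealed 1 new [(0,4)] -> total=2
Click 3 (0,1) count=0: revealed 9 new [(0,0) (0,1) (0,2) (1,0) (1,1) (1,2) (2,0) (2,1) (2,2)] -> total=11

Answer: ###.#
###..
###..
..#..
.....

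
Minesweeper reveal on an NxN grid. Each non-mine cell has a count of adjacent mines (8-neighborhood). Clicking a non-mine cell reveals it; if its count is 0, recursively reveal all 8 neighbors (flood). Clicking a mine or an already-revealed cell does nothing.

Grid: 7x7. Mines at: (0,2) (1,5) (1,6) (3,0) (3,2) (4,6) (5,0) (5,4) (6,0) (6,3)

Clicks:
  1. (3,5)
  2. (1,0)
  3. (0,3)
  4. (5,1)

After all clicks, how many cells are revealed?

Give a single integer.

Click 1 (3,5) count=1: revealed 1 new [(3,5)] -> total=1
Click 2 (1,0) count=0: revealed 6 new [(0,0) (0,1) (1,0) (1,1) (2,0) (2,1)] -> total=7
Click 3 (0,3) count=1: revealed 1 new [(0,3)] -> total=8
Click 4 (5,1) count=2: revealed 1 new [(5,1)] -> total=9

Answer: 9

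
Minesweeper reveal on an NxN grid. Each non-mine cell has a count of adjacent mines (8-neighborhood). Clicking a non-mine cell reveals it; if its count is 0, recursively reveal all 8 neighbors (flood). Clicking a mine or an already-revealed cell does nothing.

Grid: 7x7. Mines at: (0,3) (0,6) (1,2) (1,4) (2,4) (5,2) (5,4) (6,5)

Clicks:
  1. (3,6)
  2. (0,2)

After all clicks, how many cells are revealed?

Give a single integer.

Click 1 (3,6) count=0: revealed 10 new [(1,5) (1,6) (2,5) (2,6) (3,5) (3,6) (4,5) (4,6) (5,5) (5,6)] -> total=10
Click 2 (0,2) count=2: revealed 1 new [(0,2)] -> total=11

Answer: 11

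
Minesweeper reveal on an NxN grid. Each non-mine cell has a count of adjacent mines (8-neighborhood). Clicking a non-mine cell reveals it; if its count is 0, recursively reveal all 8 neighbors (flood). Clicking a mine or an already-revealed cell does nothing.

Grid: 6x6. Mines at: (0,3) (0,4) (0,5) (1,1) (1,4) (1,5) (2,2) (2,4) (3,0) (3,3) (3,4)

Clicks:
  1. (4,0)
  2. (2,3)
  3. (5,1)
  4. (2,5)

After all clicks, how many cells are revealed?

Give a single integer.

Click 1 (4,0) count=1: revealed 1 new [(4,0)] -> total=1
Click 2 (2,3) count=5: revealed 1 new [(2,3)] -> total=2
Click 3 (5,1) count=0: revealed 11 new [(4,1) (4,2) (4,3) (4,4) (4,5) (5,0) (5,1) (5,2) (5,3) (5,4) (5,5)] -> total=13
Click 4 (2,5) count=4: revealed 1 new [(2,5)] -> total=14

Answer: 14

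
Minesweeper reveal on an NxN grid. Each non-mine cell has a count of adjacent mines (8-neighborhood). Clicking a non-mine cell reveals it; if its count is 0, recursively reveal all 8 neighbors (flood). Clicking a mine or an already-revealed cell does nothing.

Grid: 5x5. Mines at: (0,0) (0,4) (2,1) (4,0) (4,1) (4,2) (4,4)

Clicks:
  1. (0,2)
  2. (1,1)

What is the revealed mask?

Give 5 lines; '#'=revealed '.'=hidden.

Answer: .###.
.###.
.....
.....
.....

Derivation:
Click 1 (0,2) count=0: revealed 6 new [(0,1) (0,2) (0,3) (1,1) (1,2) (1,3)] -> total=6
Click 2 (1,1) count=2: revealed 0 new [(none)] -> total=6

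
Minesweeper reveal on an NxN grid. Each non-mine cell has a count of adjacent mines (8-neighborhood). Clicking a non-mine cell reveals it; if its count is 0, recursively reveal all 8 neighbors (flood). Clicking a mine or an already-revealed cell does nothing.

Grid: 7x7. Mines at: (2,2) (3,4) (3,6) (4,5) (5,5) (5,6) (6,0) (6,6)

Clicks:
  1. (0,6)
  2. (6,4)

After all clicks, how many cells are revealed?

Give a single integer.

Click 1 (0,6) count=0: revealed 38 new [(0,0) (0,1) (0,2) (0,3) (0,4) (0,5) (0,6) (1,0) (1,1) (1,2) (1,3) (1,4) (1,5) (1,6) (2,0) (2,1) (2,3) (2,4) (2,5) (2,6) (3,0) (3,1) (3,2) (3,3) (4,0) (4,1) (4,2) (4,3) (4,4) (5,0) (5,1) (5,2) (5,3) (5,4) (6,1) (6,2) (6,3) (6,4)] -> total=38
Click 2 (6,4) count=1: revealed 0 new [(none)] -> total=38

Answer: 38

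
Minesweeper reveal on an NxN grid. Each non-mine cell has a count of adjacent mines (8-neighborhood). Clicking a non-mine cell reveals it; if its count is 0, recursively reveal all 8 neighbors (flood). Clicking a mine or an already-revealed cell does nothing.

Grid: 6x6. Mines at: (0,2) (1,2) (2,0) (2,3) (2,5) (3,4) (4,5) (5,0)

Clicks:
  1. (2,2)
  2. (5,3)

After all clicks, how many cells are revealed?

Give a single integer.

Click 1 (2,2) count=2: revealed 1 new [(2,2)] -> total=1
Click 2 (5,3) count=0: revealed 11 new [(3,1) (3,2) (3,3) (4,1) (4,2) (4,3) (4,4) (5,1) (5,2) (5,3) (5,4)] -> total=12

Answer: 12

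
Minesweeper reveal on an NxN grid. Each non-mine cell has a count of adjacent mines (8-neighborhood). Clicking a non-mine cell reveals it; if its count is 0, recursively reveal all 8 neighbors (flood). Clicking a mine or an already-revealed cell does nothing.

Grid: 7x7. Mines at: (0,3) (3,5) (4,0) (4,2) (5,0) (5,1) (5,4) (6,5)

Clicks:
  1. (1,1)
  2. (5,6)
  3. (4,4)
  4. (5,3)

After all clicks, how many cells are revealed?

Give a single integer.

Answer: 21

Derivation:
Click 1 (1,1) count=0: revealed 18 new [(0,0) (0,1) (0,2) (1,0) (1,1) (1,2) (1,3) (1,4) (2,0) (2,1) (2,2) (2,3) (2,4) (3,0) (3,1) (3,2) (3,3) (3,4)] -> total=18
Click 2 (5,6) count=1: revealed 1 new [(5,6)] -> total=19
Click 3 (4,4) count=2: revealed 1 new [(4,4)] -> total=20
Click 4 (5,3) count=2: revealed 1 new [(5,3)] -> total=21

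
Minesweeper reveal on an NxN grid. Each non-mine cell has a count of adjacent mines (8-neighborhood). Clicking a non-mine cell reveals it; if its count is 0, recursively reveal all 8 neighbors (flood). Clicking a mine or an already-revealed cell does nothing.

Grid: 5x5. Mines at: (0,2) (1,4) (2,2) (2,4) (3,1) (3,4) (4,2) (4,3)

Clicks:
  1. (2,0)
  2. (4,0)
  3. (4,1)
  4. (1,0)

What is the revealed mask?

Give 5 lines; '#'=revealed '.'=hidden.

Answer: ##...
##...
##...
.....
##...

Derivation:
Click 1 (2,0) count=1: revealed 1 new [(2,0)] -> total=1
Click 2 (4,0) count=1: revealed 1 new [(4,0)] -> total=2
Click 3 (4,1) count=2: revealed 1 new [(4,1)] -> total=3
Click 4 (1,0) count=0: revealed 5 new [(0,0) (0,1) (1,0) (1,1) (2,1)] -> total=8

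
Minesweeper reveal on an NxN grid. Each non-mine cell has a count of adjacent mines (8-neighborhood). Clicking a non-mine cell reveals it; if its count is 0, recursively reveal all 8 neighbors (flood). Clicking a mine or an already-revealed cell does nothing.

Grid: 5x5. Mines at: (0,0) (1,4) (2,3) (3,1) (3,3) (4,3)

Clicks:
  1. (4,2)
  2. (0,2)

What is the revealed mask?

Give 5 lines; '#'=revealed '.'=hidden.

Answer: .###.
.###.
.....
.....
..#..

Derivation:
Click 1 (4,2) count=3: revealed 1 new [(4,2)] -> total=1
Click 2 (0,2) count=0: revealed 6 new [(0,1) (0,2) (0,3) (1,1) (1,2) (1,3)] -> total=7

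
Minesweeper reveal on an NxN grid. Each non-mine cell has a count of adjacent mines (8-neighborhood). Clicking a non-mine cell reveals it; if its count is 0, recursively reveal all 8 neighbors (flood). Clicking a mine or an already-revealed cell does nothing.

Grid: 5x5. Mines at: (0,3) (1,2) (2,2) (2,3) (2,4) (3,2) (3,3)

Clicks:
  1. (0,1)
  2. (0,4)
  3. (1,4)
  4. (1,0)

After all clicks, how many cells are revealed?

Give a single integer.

Answer: 12

Derivation:
Click 1 (0,1) count=1: revealed 1 new [(0,1)] -> total=1
Click 2 (0,4) count=1: revealed 1 new [(0,4)] -> total=2
Click 3 (1,4) count=3: revealed 1 new [(1,4)] -> total=3
Click 4 (1,0) count=0: revealed 9 new [(0,0) (1,0) (1,1) (2,0) (2,1) (3,0) (3,1) (4,0) (4,1)] -> total=12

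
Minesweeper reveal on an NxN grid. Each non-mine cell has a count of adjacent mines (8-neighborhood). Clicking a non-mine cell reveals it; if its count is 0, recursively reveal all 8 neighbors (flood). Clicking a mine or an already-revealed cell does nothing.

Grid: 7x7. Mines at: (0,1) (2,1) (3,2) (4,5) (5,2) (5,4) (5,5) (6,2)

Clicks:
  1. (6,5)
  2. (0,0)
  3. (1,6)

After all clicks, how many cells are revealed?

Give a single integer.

Click 1 (6,5) count=2: revealed 1 new [(6,5)] -> total=1
Click 2 (0,0) count=1: revealed 1 new [(0,0)] -> total=2
Click 3 (1,6) count=0: revealed 19 new [(0,2) (0,3) (0,4) (0,5) (0,6) (1,2) (1,3) (1,4) (1,5) (1,6) (2,2) (2,3) (2,4) (2,5) (2,6) (3,3) (3,4) (3,5) (3,6)] -> total=21

Answer: 21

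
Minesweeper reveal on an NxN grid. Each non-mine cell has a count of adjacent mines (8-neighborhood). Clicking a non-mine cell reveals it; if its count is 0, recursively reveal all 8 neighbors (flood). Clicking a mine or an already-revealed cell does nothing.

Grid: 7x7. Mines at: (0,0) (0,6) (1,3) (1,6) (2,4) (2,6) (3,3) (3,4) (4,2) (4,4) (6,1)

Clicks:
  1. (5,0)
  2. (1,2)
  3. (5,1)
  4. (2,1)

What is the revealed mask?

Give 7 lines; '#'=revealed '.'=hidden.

Answer: .......
###....
###....
###....
##.....
##.....
.......

Derivation:
Click 1 (5,0) count=1: revealed 1 new [(5,0)] -> total=1
Click 2 (1,2) count=1: revealed 1 new [(1,2)] -> total=2
Click 3 (5,1) count=2: revealed 1 new [(5,1)] -> total=3
Click 4 (2,1) count=0: revealed 10 new [(1,0) (1,1) (2,0) (2,1) (2,2) (3,0) (3,1) (3,2) (4,0) (4,1)] -> total=13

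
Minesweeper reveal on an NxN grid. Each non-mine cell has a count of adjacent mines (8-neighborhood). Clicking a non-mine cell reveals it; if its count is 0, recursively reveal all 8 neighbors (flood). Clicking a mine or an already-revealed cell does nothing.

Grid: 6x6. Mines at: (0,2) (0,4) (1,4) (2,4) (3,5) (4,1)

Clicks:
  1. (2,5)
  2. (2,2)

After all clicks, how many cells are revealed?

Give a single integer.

Click 1 (2,5) count=3: revealed 1 new [(2,5)] -> total=1
Click 2 (2,2) count=0: revealed 14 new [(0,0) (0,1) (1,0) (1,1) (1,2) (1,3) (2,0) (2,1) (2,2) (2,3) (3,0) (3,1) (3,2) (3,3)] -> total=15

Answer: 15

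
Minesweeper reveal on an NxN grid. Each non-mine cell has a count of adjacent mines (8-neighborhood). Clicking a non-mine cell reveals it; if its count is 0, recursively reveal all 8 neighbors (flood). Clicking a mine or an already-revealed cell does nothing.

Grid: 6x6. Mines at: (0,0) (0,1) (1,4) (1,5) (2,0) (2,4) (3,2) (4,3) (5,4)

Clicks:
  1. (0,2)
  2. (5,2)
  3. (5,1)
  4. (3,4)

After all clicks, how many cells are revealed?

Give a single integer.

Answer: 10

Derivation:
Click 1 (0,2) count=1: revealed 1 new [(0,2)] -> total=1
Click 2 (5,2) count=1: revealed 1 new [(5,2)] -> total=2
Click 3 (5,1) count=0: revealed 7 new [(3,0) (3,1) (4,0) (4,1) (4,2) (5,0) (5,1)] -> total=9
Click 4 (3,4) count=2: revealed 1 new [(3,4)] -> total=10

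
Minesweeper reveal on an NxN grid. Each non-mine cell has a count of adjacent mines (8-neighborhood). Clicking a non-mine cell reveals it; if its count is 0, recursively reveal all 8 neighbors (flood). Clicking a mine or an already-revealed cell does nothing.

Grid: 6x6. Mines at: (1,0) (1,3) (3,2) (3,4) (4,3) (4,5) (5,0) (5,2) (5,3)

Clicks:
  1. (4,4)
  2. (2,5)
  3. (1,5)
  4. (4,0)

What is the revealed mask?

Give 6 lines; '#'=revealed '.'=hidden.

Answer: ....##
....##
....##
......
#...#.
......

Derivation:
Click 1 (4,4) count=4: revealed 1 new [(4,4)] -> total=1
Click 2 (2,5) count=1: revealed 1 new [(2,5)] -> total=2
Click 3 (1,5) count=0: revealed 5 new [(0,4) (0,5) (1,4) (1,5) (2,4)] -> total=7
Click 4 (4,0) count=1: revealed 1 new [(4,0)] -> total=8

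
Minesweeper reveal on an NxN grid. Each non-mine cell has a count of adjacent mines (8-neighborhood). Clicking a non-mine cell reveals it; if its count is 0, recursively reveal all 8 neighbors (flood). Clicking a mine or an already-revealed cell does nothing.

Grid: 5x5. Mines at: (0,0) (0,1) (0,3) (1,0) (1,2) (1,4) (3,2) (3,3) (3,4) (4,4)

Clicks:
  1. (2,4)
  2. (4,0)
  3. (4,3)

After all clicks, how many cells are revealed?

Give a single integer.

Click 1 (2,4) count=3: revealed 1 new [(2,4)] -> total=1
Click 2 (4,0) count=0: revealed 6 new [(2,0) (2,1) (3,0) (3,1) (4,0) (4,1)] -> total=7
Click 3 (4,3) count=4: revealed 1 new [(4,3)] -> total=8

Answer: 8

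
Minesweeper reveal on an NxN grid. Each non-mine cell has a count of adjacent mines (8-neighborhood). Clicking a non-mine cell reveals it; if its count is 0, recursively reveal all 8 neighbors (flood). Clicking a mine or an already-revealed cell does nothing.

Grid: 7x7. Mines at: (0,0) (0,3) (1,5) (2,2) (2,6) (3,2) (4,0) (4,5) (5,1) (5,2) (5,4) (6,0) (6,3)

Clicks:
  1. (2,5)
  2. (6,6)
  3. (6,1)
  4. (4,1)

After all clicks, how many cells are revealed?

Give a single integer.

Click 1 (2,5) count=2: revealed 1 new [(2,5)] -> total=1
Click 2 (6,6) count=0: revealed 4 new [(5,5) (5,6) (6,5) (6,6)] -> total=5
Click 3 (6,1) count=3: revealed 1 new [(6,1)] -> total=6
Click 4 (4,1) count=4: revealed 1 new [(4,1)] -> total=7

Answer: 7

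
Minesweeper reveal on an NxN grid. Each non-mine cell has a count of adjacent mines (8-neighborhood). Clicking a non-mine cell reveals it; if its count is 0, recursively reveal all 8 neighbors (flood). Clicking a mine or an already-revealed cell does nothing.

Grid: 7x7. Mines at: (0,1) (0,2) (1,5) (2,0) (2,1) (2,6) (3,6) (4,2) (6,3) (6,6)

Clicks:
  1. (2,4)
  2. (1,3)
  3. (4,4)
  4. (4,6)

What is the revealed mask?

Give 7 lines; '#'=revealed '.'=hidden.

Click 1 (2,4) count=1: revealed 1 new [(2,4)] -> total=1
Click 2 (1,3) count=1: revealed 1 new [(1,3)] -> total=2
Click 3 (4,4) count=0: revealed 15 new [(1,2) (1,4) (2,2) (2,3) (2,5) (3,2) (3,3) (3,4) (3,5) (4,3) (4,4) (4,5) (5,3) (5,4) (5,5)] -> total=17
Click 4 (4,6) count=1: revealed 1 new [(4,6)] -> total=18

Answer: .......
..###..
..####.
..####.
...####
...###.
.......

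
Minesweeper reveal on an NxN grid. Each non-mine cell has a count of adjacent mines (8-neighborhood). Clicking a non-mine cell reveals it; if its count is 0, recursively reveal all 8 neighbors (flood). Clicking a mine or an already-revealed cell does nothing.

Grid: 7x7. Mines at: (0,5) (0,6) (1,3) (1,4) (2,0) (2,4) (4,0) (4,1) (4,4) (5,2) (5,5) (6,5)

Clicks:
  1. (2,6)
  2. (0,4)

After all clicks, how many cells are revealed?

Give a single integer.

Click 1 (2,6) count=0: revealed 8 new [(1,5) (1,6) (2,5) (2,6) (3,5) (3,6) (4,5) (4,6)] -> total=8
Click 2 (0,4) count=3: revealed 1 new [(0,4)] -> total=9

Answer: 9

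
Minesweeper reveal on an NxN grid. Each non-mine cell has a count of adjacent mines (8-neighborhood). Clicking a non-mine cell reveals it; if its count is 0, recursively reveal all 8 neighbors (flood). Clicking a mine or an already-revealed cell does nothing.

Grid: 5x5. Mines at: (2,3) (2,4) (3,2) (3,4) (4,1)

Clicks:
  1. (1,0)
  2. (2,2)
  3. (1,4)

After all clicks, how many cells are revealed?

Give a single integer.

Answer: 15

Derivation:
Click 1 (1,0) count=0: revealed 15 new [(0,0) (0,1) (0,2) (0,3) (0,4) (1,0) (1,1) (1,2) (1,3) (1,4) (2,0) (2,1) (2,2) (3,0) (3,1)] -> total=15
Click 2 (2,2) count=2: revealed 0 new [(none)] -> total=15
Click 3 (1,4) count=2: revealed 0 new [(none)] -> total=15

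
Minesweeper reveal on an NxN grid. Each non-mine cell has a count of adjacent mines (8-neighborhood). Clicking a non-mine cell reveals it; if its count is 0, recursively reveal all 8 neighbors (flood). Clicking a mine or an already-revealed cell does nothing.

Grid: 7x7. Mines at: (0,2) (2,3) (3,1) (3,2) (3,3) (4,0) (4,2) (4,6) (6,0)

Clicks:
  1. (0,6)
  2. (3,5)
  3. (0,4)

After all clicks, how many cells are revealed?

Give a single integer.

Click 1 (0,6) count=0: revealed 14 new [(0,3) (0,4) (0,5) (0,6) (1,3) (1,4) (1,5) (1,6) (2,4) (2,5) (2,6) (3,4) (3,5) (3,6)] -> total=14
Click 2 (3,5) count=1: revealed 0 new [(none)] -> total=14
Click 3 (0,4) count=0: revealed 0 new [(none)] -> total=14

Answer: 14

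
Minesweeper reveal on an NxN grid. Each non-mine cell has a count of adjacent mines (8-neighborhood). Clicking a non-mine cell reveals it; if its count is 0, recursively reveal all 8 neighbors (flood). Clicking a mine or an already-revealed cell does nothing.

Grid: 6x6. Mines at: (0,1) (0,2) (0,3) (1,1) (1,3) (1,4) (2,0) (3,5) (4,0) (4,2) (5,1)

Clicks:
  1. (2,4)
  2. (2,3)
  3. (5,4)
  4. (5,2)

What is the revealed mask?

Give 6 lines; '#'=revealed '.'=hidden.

Answer: ......
......
...##.
......
...###
..####

Derivation:
Click 1 (2,4) count=3: revealed 1 new [(2,4)] -> total=1
Click 2 (2,3) count=2: revealed 1 new [(2,3)] -> total=2
Click 3 (5,4) count=0: revealed 6 new [(4,3) (4,4) (4,5) (5,3) (5,4) (5,5)] -> total=8
Click 4 (5,2) count=2: revealed 1 new [(5,2)] -> total=9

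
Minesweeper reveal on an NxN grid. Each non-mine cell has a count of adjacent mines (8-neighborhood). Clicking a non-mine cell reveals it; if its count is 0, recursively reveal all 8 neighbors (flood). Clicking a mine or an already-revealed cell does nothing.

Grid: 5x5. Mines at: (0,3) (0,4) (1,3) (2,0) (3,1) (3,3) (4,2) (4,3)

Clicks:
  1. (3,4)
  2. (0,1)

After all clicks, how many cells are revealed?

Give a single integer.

Click 1 (3,4) count=2: revealed 1 new [(3,4)] -> total=1
Click 2 (0,1) count=0: revealed 6 new [(0,0) (0,1) (0,2) (1,0) (1,1) (1,2)] -> total=7

Answer: 7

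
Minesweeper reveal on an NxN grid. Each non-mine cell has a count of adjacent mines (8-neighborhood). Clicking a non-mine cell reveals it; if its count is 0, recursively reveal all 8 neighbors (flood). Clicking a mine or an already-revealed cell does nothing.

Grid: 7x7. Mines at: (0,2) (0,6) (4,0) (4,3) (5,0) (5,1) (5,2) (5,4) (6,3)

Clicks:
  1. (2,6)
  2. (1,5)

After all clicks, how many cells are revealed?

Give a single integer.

Answer: 33

Derivation:
Click 1 (2,6) count=0: revealed 33 new [(0,0) (0,1) (0,3) (0,4) (0,5) (1,0) (1,1) (1,2) (1,3) (1,4) (1,5) (1,6) (2,0) (2,1) (2,2) (2,3) (2,4) (2,5) (2,6) (3,0) (3,1) (3,2) (3,3) (3,4) (3,5) (3,6) (4,4) (4,5) (4,6) (5,5) (5,6) (6,5) (6,6)] -> total=33
Click 2 (1,5) count=1: revealed 0 new [(none)] -> total=33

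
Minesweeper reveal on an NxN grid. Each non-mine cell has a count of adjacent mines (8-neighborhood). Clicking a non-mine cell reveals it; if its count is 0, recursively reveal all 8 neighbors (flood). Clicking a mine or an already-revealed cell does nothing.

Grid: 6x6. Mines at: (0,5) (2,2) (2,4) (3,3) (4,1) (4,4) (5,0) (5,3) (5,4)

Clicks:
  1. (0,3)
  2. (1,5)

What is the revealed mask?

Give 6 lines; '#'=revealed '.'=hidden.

Answer: #####.
######
##....
##....
......
......

Derivation:
Click 1 (0,3) count=0: revealed 14 new [(0,0) (0,1) (0,2) (0,3) (0,4) (1,0) (1,1) (1,2) (1,3) (1,4) (2,0) (2,1) (3,0) (3,1)] -> total=14
Click 2 (1,5) count=2: revealed 1 new [(1,5)] -> total=15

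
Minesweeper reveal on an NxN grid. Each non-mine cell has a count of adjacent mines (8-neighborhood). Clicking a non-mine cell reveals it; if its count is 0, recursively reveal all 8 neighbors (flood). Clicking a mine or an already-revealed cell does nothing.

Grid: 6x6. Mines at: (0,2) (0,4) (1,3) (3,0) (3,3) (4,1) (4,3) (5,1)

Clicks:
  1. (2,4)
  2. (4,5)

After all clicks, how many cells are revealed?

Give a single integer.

Answer: 10

Derivation:
Click 1 (2,4) count=2: revealed 1 new [(2,4)] -> total=1
Click 2 (4,5) count=0: revealed 9 new [(1,4) (1,5) (2,5) (3,4) (3,5) (4,4) (4,5) (5,4) (5,5)] -> total=10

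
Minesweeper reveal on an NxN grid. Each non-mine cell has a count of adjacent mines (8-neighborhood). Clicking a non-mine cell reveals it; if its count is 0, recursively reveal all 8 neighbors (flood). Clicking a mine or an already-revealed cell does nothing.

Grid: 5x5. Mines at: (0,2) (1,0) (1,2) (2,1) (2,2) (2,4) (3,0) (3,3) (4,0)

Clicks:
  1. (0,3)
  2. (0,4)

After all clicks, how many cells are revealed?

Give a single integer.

Answer: 4

Derivation:
Click 1 (0,3) count=2: revealed 1 new [(0,3)] -> total=1
Click 2 (0,4) count=0: revealed 3 new [(0,4) (1,3) (1,4)] -> total=4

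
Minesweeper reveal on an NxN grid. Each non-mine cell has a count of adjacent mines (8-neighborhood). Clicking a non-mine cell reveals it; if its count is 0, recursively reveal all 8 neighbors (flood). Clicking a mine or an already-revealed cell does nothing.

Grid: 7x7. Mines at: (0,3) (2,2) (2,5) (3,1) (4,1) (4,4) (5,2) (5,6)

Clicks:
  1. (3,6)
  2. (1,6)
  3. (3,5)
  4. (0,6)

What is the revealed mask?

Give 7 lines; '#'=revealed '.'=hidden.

Click 1 (3,6) count=1: revealed 1 new [(3,6)] -> total=1
Click 2 (1,6) count=1: revealed 1 new [(1,6)] -> total=2
Click 3 (3,5) count=2: revealed 1 new [(3,5)] -> total=3
Click 4 (0,6) count=0: revealed 5 new [(0,4) (0,5) (0,6) (1,4) (1,5)] -> total=8

Answer: ....###
....###
.......
.....##
.......
.......
.......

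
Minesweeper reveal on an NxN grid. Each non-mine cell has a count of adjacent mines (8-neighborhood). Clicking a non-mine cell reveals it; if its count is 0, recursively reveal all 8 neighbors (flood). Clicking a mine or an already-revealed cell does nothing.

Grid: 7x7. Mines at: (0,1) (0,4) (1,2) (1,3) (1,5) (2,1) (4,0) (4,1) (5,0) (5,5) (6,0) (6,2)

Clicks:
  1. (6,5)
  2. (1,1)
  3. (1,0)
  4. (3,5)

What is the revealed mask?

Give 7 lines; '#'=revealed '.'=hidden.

Click 1 (6,5) count=1: revealed 1 new [(6,5)] -> total=1
Click 2 (1,1) count=3: revealed 1 new [(1,1)] -> total=2
Click 3 (1,0) count=2: revealed 1 new [(1,0)] -> total=3
Click 4 (3,5) count=0: revealed 18 new [(2,2) (2,3) (2,4) (2,5) (2,6) (3,2) (3,3) (3,4) (3,5) (3,6) (4,2) (4,3) (4,4) (4,5) (4,6) (5,2) (5,3) (5,4)] -> total=21

Answer: .......
##.....
..#####
..#####
..#####
..###..
.....#.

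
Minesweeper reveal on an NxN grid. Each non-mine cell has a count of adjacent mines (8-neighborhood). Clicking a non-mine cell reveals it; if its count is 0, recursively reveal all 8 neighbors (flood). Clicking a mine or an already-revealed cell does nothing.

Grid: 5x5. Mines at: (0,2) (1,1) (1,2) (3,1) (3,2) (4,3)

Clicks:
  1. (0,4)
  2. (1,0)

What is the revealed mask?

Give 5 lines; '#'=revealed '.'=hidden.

Click 1 (0,4) count=0: revealed 8 new [(0,3) (0,4) (1,3) (1,4) (2,3) (2,4) (3,3) (3,4)] -> total=8
Click 2 (1,0) count=1: revealed 1 new [(1,0)] -> total=9

Answer: ...##
#..##
...##
...##
.....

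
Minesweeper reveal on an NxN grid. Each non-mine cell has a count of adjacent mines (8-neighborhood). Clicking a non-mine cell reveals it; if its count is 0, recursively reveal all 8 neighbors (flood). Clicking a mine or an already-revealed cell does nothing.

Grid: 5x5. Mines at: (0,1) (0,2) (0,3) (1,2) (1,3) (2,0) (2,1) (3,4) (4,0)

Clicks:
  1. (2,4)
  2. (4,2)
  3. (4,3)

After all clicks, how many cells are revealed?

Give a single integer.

Click 1 (2,4) count=2: revealed 1 new [(2,4)] -> total=1
Click 2 (4,2) count=0: revealed 6 new [(3,1) (3,2) (3,3) (4,1) (4,2) (4,3)] -> total=7
Click 3 (4,3) count=1: revealed 0 new [(none)] -> total=7

Answer: 7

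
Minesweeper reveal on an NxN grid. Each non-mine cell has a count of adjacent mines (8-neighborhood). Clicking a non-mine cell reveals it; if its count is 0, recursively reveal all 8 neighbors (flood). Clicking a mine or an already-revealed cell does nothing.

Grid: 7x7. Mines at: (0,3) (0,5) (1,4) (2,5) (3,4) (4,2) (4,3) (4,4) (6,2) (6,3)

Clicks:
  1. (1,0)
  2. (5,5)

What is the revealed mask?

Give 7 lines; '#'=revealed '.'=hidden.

Click 1 (1,0) count=0: revealed 21 new [(0,0) (0,1) (0,2) (1,0) (1,1) (1,2) (1,3) (2,0) (2,1) (2,2) (2,3) (3,0) (3,1) (3,2) (3,3) (4,0) (4,1) (5,0) (5,1) (6,0) (6,1)] -> total=21
Click 2 (5,5) count=1: revealed 1 new [(5,5)] -> total=22

Answer: ###....
####...
####...
####...
##.....
##...#.
##.....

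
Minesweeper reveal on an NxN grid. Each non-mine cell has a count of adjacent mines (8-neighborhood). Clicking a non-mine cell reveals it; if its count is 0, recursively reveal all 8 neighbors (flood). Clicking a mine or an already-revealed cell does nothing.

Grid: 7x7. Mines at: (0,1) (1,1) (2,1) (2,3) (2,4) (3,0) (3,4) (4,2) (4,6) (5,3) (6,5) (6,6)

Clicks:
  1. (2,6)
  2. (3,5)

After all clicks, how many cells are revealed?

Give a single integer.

Click 1 (2,6) count=0: revealed 14 new [(0,2) (0,3) (0,4) (0,5) (0,6) (1,2) (1,3) (1,4) (1,5) (1,6) (2,5) (2,6) (3,5) (3,6)] -> total=14
Click 2 (3,5) count=3: revealed 0 new [(none)] -> total=14

Answer: 14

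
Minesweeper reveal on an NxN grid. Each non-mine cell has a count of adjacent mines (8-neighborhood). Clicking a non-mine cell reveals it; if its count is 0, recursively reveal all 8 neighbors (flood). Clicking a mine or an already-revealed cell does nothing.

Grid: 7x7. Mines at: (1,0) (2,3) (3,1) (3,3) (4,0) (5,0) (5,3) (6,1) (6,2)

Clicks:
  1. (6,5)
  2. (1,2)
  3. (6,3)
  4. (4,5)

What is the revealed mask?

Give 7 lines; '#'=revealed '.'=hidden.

Answer: .######
.######
....###
....###
....###
....###
...####

Derivation:
Click 1 (6,5) count=0: revealed 27 new [(0,1) (0,2) (0,3) (0,4) (0,5) (0,6) (1,1) (1,2) (1,3) (1,4) (1,5) (1,6) (2,4) (2,5) (2,6) (3,4) (3,5) (3,6) (4,4) (4,5) (4,6) (5,4) (5,5) (5,6) (6,4) (6,5) (6,6)] -> total=27
Click 2 (1,2) count=1: revealed 0 new [(none)] -> total=27
Click 3 (6,3) count=2: revealed 1 new [(6,3)] -> total=28
Click 4 (4,5) count=0: revealed 0 new [(none)] -> total=28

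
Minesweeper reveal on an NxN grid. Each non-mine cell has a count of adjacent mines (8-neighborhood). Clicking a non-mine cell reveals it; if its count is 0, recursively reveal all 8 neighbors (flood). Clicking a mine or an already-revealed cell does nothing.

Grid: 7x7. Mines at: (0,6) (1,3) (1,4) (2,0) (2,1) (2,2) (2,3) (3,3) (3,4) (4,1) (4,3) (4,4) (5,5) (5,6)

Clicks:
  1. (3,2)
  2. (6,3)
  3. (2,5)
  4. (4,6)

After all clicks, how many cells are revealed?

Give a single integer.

Click 1 (3,2) count=6: revealed 1 new [(3,2)] -> total=1
Click 2 (6,3) count=0: revealed 10 new [(5,0) (5,1) (5,2) (5,3) (5,4) (6,0) (6,1) (6,2) (6,3) (6,4)] -> total=11
Click 3 (2,5) count=2: revealed 1 new [(2,5)] -> total=12
Click 4 (4,6) count=2: revealed 1 new [(4,6)] -> total=13

Answer: 13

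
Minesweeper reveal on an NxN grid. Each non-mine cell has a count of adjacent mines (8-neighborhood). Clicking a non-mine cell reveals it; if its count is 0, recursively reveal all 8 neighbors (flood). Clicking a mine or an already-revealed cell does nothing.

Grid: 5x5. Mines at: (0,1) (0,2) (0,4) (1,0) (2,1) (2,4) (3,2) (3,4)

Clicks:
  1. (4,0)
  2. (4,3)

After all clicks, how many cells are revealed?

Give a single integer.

Answer: 5

Derivation:
Click 1 (4,0) count=0: revealed 4 new [(3,0) (3,1) (4,0) (4,1)] -> total=4
Click 2 (4,3) count=2: revealed 1 new [(4,3)] -> total=5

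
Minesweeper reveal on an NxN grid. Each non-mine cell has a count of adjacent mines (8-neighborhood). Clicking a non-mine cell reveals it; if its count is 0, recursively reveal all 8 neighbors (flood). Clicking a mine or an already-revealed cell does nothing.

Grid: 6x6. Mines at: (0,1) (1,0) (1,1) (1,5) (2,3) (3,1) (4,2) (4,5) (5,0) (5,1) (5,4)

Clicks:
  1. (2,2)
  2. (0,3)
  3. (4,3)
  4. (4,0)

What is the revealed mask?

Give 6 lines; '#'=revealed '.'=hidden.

Answer: ..###.
..###.
..#...
......
#..#..
......

Derivation:
Click 1 (2,2) count=3: revealed 1 new [(2,2)] -> total=1
Click 2 (0,3) count=0: revealed 6 new [(0,2) (0,3) (0,4) (1,2) (1,3) (1,4)] -> total=7
Click 3 (4,3) count=2: revealed 1 new [(4,3)] -> total=8
Click 4 (4,0) count=3: revealed 1 new [(4,0)] -> total=9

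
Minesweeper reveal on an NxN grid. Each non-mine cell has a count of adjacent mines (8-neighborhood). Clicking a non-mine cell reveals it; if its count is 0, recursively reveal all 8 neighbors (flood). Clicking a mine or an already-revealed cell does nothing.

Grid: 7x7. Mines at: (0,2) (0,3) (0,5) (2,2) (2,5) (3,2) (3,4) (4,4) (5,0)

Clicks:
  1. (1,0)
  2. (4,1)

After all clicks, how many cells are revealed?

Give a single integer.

Answer: 10

Derivation:
Click 1 (1,0) count=0: revealed 10 new [(0,0) (0,1) (1,0) (1,1) (2,0) (2,1) (3,0) (3,1) (4,0) (4,1)] -> total=10
Click 2 (4,1) count=2: revealed 0 new [(none)] -> total=10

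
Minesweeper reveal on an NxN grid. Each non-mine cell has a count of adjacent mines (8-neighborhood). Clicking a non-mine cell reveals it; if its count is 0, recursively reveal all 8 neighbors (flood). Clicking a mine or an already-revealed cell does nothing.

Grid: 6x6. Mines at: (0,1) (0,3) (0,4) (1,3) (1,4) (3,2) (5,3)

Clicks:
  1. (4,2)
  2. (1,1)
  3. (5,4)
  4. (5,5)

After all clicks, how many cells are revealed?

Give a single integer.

Answer: 13

Derivation:
Click 1 (4,2) count=2: revealed 1 new [(4,2)] -> total=1
Click 2 (1,1) count=1: revealed 1 new [(1,1)] -> total=2
Click 3 (5,4) count=1: revealed 1 new [(5,4)] -> total=3
Click 4 (5,5) count=0: revealed 10 new [(2,3) (2,4) (2,5) (3,3) (3,4) (3,5) (4,3) (4,4) (4,5) (5,5)] -> total=13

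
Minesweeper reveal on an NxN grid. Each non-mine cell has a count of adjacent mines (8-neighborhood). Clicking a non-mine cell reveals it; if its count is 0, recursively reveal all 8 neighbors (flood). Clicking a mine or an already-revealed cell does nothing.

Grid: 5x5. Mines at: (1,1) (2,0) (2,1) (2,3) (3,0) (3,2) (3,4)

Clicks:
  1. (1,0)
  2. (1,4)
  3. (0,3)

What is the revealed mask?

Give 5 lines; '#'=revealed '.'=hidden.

Click 1 (1,0) count=3: revealed 1 new [(1,0)] -> total=1
Click 2 (1,4) count=1: revealed 1 new [(1,4)] -> total=2
Click 3 (0,3) count=0: revealed 5 new [(0,2) (0,3) (0,4) (1,2) (1,3)] -> total=7

Answer: ..###
#.###
.....
.....
.....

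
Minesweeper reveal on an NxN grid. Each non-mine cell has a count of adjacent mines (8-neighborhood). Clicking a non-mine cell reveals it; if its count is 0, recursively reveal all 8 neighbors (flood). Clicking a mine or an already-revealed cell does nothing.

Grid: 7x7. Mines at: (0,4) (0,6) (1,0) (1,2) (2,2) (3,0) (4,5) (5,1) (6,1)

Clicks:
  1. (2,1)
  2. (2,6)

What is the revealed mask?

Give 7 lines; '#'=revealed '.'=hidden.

Answer: .......
...####
.#.####
...####
.......
.......
.......

Derivation:
Click 1 (2,1) count=4: revealed 1 new [(2,1)] -> total=1
Click 2 (2,6) count=0: revealed 12 new [(1,3) (1,4) (1,5) (1,6) (2,3) (2,4) (2,5) (2,6) (3,3) (3,4) (3,5) (3,6)] -> total=13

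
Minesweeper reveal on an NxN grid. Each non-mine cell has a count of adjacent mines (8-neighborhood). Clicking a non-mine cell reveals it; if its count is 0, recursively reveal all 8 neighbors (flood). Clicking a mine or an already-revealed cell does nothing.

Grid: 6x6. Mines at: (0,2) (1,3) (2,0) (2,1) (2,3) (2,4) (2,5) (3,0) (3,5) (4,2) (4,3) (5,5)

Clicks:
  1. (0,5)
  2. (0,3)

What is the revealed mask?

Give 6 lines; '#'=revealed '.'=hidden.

Click 1 (0,5) count=0: revealed 4 new [(0,4) (0,5) (1,4) (1,5)] -> total=4
Click 2 (0,3) count=2: revealed 1 new [(0,3)] -> total=5

Answer: ...###
....##
......
......
......
......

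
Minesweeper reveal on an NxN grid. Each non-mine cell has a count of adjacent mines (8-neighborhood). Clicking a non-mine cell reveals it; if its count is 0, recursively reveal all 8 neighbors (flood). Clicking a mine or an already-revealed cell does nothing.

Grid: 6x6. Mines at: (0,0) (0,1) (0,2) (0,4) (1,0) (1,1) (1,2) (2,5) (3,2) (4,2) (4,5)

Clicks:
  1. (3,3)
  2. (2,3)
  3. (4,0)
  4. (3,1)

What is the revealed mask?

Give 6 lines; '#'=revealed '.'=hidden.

Click 1 (3,3) count=2: revealed 1 new [(3,3)] -> total=1
Click 2 (2,3) count=2: revealed 1 new [(2,3)] -> total=2
Click 3 (4,0) count=0: revealed 8 new [(2,0) (2,1) (3,0) (3,1) (4,0) (4,1) (5,0) (5,1)] -> total=10
Click 4 (3,1) count=2: revealed 0 new [(none)] -> total=10

Answer: ......
......
##.#..
##.#..
##....
##....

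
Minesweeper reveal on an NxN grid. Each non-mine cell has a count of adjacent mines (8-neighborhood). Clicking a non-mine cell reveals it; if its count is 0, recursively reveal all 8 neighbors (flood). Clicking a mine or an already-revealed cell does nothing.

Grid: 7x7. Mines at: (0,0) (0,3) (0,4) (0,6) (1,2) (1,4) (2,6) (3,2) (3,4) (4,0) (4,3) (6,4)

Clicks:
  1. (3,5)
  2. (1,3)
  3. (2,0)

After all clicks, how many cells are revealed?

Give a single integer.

Click 1 (3,5) count=2: revealed 1 new [(3,5)] -> total=1
Click 2 (1,3) count=4: revealed 1 new [(1,3)] -> total=2
Click 3 (2,0) count=0: revealed 6 new [(1,0) (1,1) (2,0) (2,1) (3,0) (3,1)] -> total=8

Answer: 8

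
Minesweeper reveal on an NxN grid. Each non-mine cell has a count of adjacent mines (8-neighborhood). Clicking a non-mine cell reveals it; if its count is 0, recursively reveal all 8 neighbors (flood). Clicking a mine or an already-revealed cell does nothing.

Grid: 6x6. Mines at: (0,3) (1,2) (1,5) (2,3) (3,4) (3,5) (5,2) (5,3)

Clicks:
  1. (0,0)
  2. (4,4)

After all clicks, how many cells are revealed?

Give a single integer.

Answer: 16

Derivation:
Click 1 (0,0) count=0: revealed 15 new [(0,0) (0,1) (1,0) (1,1) (2,0) (2,1) (2,2) (3,0) (3,1) (3,2) (4,0) (4,1) (4,2) (5,0) (5,1)] -> total=15
Click 2 (4,4) count=3: revealed 1 new [(4,4)] -> total=16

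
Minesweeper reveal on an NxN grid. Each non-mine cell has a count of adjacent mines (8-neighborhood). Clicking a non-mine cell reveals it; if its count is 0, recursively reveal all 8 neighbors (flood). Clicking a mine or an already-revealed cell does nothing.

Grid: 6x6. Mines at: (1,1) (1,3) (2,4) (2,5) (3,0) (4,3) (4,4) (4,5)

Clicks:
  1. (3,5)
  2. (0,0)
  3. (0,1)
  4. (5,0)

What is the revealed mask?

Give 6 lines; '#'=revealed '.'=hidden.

Click 1 (3,5) count=4: revealed 1 new [(3,5)] -> total=1
Click 2 (0,0) count=1: revealed 1 new [(0,0)] -> total=2
Click 3 (0,1) count=1: revealed 1 new [(0,1)] -> total=3
Click 4 (5,0) count=0: revealed 6 new [(4,0) (4,1) (4,2) (5,0) (5,1) (5,2)] -> total=9

Answer: ##....
......
......
.....#
###...
###...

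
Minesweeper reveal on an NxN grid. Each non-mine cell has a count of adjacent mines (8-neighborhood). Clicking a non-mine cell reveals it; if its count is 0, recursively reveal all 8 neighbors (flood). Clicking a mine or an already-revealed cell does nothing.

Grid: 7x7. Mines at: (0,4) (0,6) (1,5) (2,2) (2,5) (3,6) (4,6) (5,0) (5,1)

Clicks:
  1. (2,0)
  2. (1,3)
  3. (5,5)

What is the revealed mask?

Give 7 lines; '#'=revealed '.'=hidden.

Answer: ####...
####...
##.....
##.....
##.....
.....#.
.......

Derivation:
Click 1 (2,0) count=0: revealed 14 new [(0,0) (0,1) (0,2) (0,3) (1,0) (1,1) (1,2) (1,3) (2,0) (2,1) (3,0) (3,1) (4,0) (4,1)] -> total=14
Click 2 (1,3) count=2: revealed 0 new [(none)] -> total=14
Click 3 (5,5) count=1: revealed 1 new [(5,5)] -> total=15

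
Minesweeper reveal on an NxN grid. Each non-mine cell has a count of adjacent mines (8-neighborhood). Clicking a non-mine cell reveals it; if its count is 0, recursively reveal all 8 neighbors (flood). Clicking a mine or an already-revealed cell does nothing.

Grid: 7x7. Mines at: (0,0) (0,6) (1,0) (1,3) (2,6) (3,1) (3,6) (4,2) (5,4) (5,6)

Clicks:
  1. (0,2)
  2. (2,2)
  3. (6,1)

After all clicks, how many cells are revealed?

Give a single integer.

Click 1 (0,2) count=1: revealed 1 new [(0,2)] -> total=1
Click 2 (2,2) count=2: revealed 1 new [(2,2)] -> total=2
Click 3 (6,1) count=0: revealed 10 new [(4,0) (4,1) (5,0) (5,1) (5,2) (5,3) (6,0) (6,1) (6,2) (6,3)] -> total=12

Answer: 12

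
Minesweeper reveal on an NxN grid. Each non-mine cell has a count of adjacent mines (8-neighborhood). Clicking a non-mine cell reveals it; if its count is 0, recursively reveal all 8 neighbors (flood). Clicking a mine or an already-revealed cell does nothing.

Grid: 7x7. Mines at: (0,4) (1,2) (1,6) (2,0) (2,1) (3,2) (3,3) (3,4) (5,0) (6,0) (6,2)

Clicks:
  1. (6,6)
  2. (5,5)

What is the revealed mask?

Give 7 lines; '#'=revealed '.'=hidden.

Click 1 (6,6) count=0: revealed 16 new [(2,5) (2,6) (3,5) (3,6) (4,3) (4,4) (4,5) (4,6) (5,3) (5,4) (5,5) (5,6) (6,3) (6,4) (6,5) (6,6)] -> total=16
Click 2 (5,5) count=0: revealed 0 new [(none)] -> total=16

Answer: .......
.......
.....##
.....##
...####
...####
...####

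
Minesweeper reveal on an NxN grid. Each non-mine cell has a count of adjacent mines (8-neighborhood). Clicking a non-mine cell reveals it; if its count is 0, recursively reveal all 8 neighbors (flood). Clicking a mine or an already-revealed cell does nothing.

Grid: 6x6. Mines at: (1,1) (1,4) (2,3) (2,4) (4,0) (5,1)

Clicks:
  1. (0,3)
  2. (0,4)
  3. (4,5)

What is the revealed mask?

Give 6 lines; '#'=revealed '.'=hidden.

Click 1 (0,3) count=1: revealed 1 new [(0,3)] -> total=1
Click 2 (0,4) count=1: revealed 1 new [(0,4)] -> total=2
Click 3 (4,5) count=0: revealed 12 new [(3,2) (3,3) (3,4) (3,5) (4,2) (4,3) (4,4) (4,5) (5,2) (5,3) (5,4) (5,5)] -> total=14

Answer: ...##.
......
......
..####
..####
..####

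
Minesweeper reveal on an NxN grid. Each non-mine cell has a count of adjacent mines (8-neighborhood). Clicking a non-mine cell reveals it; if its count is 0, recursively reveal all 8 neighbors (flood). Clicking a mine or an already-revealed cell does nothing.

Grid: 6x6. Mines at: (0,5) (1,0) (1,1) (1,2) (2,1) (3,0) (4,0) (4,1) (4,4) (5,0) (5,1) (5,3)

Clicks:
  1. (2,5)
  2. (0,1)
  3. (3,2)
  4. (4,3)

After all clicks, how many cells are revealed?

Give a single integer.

Answer: 12

Derivation:
Click 1 (2,5) count=0: revealed 9 new [(1,3) (1,4) (1,5) (2,3) (2,4) (2,5) (3,3) (3,4) (3,5)] -> total=9
Click 2 (0,1) count=3: revealed 1 new [(0,1)] -> total=10
Click 3 (3,2) count=2: revealed 1 new [(3,2)] -> total=11
Click 4 (4,3) count=2: revealed 1 new [(4,3)] -> total=12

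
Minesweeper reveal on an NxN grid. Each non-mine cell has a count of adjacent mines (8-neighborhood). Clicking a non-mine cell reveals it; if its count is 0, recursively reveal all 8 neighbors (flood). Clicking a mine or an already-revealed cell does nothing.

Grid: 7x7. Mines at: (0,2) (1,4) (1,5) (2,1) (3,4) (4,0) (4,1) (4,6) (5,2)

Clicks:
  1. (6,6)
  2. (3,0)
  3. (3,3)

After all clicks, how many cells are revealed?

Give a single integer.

Answer: 13

Derivation:
Click 1 (6,6) count=0: revealed 11 new [(4,3) (4,4) (4,5) (5,3) (5,4) (5,5) (5,6) (6,3) (6,4) (6,5) (6,6)] -> total=11
Click 2 (3,0) count=3: revealed 1 new [(3,0)] -> total=12
Click 3 (3,3) count=1: revealed 1 new [(3,3)] -> total=13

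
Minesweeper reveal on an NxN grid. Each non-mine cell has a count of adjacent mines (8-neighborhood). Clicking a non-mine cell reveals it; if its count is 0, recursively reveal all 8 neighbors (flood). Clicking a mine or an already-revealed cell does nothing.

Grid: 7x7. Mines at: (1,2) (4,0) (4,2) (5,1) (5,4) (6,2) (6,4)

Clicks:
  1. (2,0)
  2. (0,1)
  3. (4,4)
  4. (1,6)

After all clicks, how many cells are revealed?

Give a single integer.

Click 1 (2,0) count=0: revealed 8 new [(0,0) (0,1) (1,0) (1,1) (2,0) (2,1) (3,0) (3,1)] -> total=8
Click 2 (0,1) count=1: revealed 0 new [(none)] -> total=8
Click 3 (4,4) count=1: revealed 1 new [(4,4)] -> total=9
Click 4 (1,6) count=0: revealed 23 new [(0,3) (0,4) (0,5) (0,6) (1,3) (1,4) (1,5) (1,6) (2,3) (2,4) (2,5) (2,6) (3,3) (3,4) (3,5) (3,6) (4,3) (4,5) (4,6) (5,5) (5,6) (6,5) (6,6)] -> total=32

Answer: 32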